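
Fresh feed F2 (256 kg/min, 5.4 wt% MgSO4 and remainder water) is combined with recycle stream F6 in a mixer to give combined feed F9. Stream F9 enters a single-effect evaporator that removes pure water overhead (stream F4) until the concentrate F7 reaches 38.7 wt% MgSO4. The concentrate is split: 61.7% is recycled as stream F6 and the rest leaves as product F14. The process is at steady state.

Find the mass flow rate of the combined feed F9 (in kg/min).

313.5 kg/min

Overall MgSO4 balance (none leaves overhead): MgSO4 in fresh feed = MgSO4 in product, i.e. 256×0.054 = (1−0.617)·F7·0.387.
F7 = 13.824/(0.387×0.383) = 93.266 kg/min.
Recycle F6 = 0.617×93.266 = 57.545 kg/min.
Combined feed F9 = 256 + 57.545 = 313.55 kg/min.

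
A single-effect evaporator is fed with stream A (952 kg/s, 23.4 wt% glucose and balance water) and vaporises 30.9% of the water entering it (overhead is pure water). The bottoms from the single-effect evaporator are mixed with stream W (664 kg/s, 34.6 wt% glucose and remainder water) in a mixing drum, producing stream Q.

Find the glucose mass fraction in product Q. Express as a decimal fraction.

Vapour removed = 0.309×0.766×952 = 225.33 kg/s; concentrate = 726.67 kg/s.
glucose reaching the mixer = 222.77 (from concentrate) + 664×0.346 = 452.51 kg/s.
Product flow = 726.67 + 664 = 1390.7 kg/s; glucose fraction = 0.325.

0.325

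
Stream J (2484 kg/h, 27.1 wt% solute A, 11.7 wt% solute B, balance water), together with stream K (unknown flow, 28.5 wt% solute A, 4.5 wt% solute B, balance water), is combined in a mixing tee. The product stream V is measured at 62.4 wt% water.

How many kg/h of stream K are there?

Let K be the unknown flow. Total out = 2484 + K.
water balance: 1520.2 + 0.670·K = 0.624·(2484 + K)
(0.670 − 0.624)·K = 0.624×2484 − 1520.2 = 29.808
K = 29.808 / 0.046 = 648 kg/h

648 kg/h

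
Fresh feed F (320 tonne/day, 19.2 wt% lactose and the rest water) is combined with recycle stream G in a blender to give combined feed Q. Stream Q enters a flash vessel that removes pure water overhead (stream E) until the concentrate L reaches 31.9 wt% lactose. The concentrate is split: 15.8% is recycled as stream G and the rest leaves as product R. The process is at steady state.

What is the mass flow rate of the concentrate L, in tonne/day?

228.7 tonne/day

Overall lactose balance (none leaves overhead): lactose in fresh feed = lactose in product, i.e. 320×0.192 = (1−0.158)·L·0.319.
L = 61.44/(0.319×0.842) = 228.74 tonne/day.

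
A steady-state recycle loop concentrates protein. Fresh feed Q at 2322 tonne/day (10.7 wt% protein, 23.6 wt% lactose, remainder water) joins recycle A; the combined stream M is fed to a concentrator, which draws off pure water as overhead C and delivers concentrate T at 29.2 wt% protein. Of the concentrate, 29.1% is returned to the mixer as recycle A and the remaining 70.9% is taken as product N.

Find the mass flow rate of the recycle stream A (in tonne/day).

Overall protein balance (none leaves overhead): protein in fresh feed = protein in product, i.e. 2322×0.107 = (1−0.291)·T·0.292.
T = 248.45/(0.292×0.709) = 1200.1 tonne/day.
Recycle A = 0.291×1200.1 = 349.23 tonne/day.

349.2 tonne/day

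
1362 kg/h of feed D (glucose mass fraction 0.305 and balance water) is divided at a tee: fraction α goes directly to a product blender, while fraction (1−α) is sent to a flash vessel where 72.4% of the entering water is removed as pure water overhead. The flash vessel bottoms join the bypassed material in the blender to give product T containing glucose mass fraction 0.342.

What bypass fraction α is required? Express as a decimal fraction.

0.785

All 1362×0.305 = 415.41 kg/h of glucose reaches T, so T = 415.41/0.342 = 1214.6 kg/h and vapour = 147.35 kg/h.
The evaporator receives (1−α)·1362 of feed at 0.695 water and removes 0.724 of that water:
0.724×0.695×(1−α)×1362 = 147.35
(1−α) = 147.35/685.33 = 0.2150;  α = 0.7850.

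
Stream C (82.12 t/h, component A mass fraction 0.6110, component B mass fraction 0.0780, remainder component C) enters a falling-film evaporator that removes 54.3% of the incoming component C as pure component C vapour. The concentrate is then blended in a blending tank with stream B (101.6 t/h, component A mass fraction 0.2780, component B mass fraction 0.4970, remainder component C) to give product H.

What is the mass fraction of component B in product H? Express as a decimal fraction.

0.3350

Vapour removed = 0.543×0.311×82.12 = 13.868 t/h; concentrate = 68.252 t/h.
component B reaching the mixer = 6.4054 (from concentrate) + 101.6×0.497 = 56.901 t/h.
Product flow = 68.252 + 101.6 = 169.85 t/h; component B fraction = 0.3350.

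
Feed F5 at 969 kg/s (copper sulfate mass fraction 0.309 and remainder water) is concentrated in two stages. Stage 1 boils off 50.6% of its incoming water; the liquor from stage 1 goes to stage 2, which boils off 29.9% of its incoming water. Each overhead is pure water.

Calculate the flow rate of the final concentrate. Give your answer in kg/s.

531.3 kg/s

water in feed = 969×0.691 = 669.58 kg/s.
After stage 1: water left = (1−0.506)×669.58 = 330.77; stream total = 630.19 kg/s.
After stage 2: water left = (1−0.299)×330.77 = 231.87; final concentrate = 531.29 kg/s.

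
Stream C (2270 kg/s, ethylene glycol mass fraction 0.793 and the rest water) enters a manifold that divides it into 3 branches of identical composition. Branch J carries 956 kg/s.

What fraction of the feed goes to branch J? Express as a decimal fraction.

0.421

Fraction to J = 956/2270 = 0.4211.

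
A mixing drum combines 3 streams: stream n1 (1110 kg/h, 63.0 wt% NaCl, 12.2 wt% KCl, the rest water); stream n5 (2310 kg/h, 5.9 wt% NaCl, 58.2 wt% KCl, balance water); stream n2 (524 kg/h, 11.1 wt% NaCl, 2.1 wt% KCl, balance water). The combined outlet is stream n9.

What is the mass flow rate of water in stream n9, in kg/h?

water out = water in = 1110×0.248 + 2310×0.359 + 524×0.868 = 1559.4 kg/h.

1559 kg/h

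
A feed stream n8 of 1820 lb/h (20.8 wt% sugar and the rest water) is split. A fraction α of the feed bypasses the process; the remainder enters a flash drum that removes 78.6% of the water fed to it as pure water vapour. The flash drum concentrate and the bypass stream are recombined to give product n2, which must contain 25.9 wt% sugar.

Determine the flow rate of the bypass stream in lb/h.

1244 lb/h

All 1820×0.208 = 378.56 lb/h of sugar reaches n2, so n2 = 378.56/0.259 = 1461.6 lb/h and vapour = 358.38 lb/h.
The evaporator receives (1−α)·1820 of feed at 0.792 water and removes 0.786 of that water:
0.786×0.792×(1−α)×1820 = 358.38
(1−α) = 358.38/1133 = 0.3163;  α = 0.6837.
Bypass flow = 0.6837×1820 = 1244.3 lb/h.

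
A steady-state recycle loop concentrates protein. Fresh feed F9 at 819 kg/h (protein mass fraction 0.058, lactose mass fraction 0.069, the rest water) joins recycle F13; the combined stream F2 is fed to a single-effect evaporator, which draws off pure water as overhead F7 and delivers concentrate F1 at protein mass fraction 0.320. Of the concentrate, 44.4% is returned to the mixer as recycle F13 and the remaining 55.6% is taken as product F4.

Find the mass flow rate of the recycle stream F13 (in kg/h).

118.5 kg/h

Overall protein balance (none leaves overhead): protein in fresh feed = protein in product, i.e. 819×0.058 = (1−0.444)·F1·0.320.
F1 = 47.502/(0.320×0.556) = 266.99 kg/h.
Recycle F13 = 0.444×266.99 = 118.54 kg/h.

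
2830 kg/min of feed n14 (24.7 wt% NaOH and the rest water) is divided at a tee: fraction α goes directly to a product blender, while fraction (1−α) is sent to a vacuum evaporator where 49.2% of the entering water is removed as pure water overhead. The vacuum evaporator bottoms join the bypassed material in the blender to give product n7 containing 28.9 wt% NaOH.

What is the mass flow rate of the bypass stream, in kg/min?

1720 kg/min

All 2830×0.247 = 699.01 kg/min of NaOH reaches n7, so n7 = 699.01/0.289 = 2418.7 kg/min and vapour = 411.28 kg/min.
The evaporator receives (1−α)·2830 of feed at 0.753 water and removes 0.492 of that water:
0.492×0.753×(1−α)×2830 = 411.28
(1−α) = 411.28/1048.4 = 0.3923;  α = 0.6077.
Bypass flow = 0.6077×2830 = 1719.9 kg/min.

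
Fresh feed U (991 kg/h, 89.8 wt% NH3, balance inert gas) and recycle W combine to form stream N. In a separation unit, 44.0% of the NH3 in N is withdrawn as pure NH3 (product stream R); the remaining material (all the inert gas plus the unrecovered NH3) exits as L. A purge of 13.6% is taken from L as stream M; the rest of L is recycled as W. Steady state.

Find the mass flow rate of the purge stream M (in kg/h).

232.4 kg/h

inert gas enters only via U and leaves only via the purge: 991×0.102 = 0.136×(inert gas in L), and the separation unit passes all inert gas, so inert gas in N = inert gas in L = 743.25 kg/h.
NH3 in N: m_A = 991×0.898 + (1−0.136)·(1−0.440)·m_A, so m_A = 889.92/0.5162 = 1724.1 kg/h.
L = (1−0.440)×1724.1 + 743.25 = 1708.8 kg/h.
Purge M = 0.136×1708.8 = 232.39 kg/h.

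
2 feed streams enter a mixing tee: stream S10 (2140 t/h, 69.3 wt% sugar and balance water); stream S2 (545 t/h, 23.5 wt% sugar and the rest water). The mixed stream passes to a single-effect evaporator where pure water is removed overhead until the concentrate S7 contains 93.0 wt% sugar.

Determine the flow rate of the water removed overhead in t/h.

952.6 t/h

sugar entering = 2140×0.693 + 545×0.235 = 1611.1 t/h.
All sugar reports to S7, so S7 = 1611.1/0.930 = 1732.4 t/h.
Total feed = 2685 t/h; overhead = 2685 − 1732.4 = 952.64 t/h.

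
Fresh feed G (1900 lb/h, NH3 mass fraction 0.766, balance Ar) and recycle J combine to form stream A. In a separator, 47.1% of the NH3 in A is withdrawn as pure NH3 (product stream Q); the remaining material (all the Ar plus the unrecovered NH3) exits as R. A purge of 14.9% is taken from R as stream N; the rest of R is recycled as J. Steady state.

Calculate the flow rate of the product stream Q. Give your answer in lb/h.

1247 lb/h

NH3 in A: m_A = 1900×0.766 + (1−0.149)·(1−0.471)·m_A, so m_A = 1455.4/0.5498 = 2647 lb/h.
Product Q = 0.471×2647 = 1246.8 lb/h.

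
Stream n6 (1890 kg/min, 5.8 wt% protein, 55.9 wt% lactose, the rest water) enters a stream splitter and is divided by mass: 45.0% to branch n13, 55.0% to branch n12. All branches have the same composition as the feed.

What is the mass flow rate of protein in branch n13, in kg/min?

Branch n13 total = 0.450×1890 = 850.5 kg/min.
protein in n13 = 0.058×850.5 = 49.329 kg/min.

49.33 kg/min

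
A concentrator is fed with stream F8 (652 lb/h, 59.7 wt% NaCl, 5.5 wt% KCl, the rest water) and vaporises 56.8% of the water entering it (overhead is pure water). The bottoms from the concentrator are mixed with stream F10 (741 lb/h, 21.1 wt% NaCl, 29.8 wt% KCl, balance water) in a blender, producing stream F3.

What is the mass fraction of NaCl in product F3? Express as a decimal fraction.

0.432

Vapour removed = 0.568×0.348×652 = 128.88 lb/h; concentrate = 523.12 lb/h.
NaCl reaching the mixer = 389.24 (from concentrate) + 741×0.211 = 545.6 lb/h.
Product flow = 523.12 + 741 = 1264.1 lb/h; NaCl fraction = 0.432.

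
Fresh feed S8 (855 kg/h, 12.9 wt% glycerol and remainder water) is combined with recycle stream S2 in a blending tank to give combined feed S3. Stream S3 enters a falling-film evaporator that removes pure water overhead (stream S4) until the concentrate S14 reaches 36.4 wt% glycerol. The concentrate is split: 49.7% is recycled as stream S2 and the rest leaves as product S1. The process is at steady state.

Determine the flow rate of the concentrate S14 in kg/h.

602.4 kg/h

Overall glycerol balance (none leaves overhead): glycerol in fresh feed = glycerol in product, i.e. 855×0.129 = (1−0.497)·S14·0.364.
S14 = 110.3/(0.364×0.503) = 602.4 kg/h.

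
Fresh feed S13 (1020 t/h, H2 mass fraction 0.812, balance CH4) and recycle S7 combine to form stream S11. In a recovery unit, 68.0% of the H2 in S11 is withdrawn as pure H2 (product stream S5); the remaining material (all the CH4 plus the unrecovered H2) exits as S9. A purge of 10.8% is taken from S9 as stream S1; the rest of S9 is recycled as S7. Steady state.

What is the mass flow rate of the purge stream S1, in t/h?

CH4 enters only via S13 and leaves only via the purge: 1020×0.188 = 0.108×(CH4 in S9), and the recovery unit passes all CH4, so CH4 in S11 = CH4 in S9 = 1775.6 t/h.
H2 in S11: m_A = 1020×0.812 + (1−0.108)·(1−0.680)·m_A, so m_A = 828.24/0.7146 = 1159.1 t/h.
S9 = (1−0.680)×1159.1 + 1775.6 = 2146.5 t/h.
Purge S1 = 0.108×2146.5 = 231.82 t/h.

231.8 t/h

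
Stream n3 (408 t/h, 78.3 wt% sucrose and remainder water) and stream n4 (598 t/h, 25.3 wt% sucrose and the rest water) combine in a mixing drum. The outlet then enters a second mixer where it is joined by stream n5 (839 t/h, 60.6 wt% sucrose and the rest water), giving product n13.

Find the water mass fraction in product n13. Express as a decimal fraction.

Overall, product flow = 1845 t/h.
water in = 408×0.217 + 598×0.747 + 839×0.394 = 865.81 t/h.
water fraction in n13 = 0.4693.

0.4693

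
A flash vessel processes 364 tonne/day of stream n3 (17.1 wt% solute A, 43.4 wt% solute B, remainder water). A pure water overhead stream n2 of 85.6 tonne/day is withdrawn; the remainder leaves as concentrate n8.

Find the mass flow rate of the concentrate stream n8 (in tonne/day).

278.4 tonne/day

Concentrate = 364 − 85.6 = 278.4 tonne/day.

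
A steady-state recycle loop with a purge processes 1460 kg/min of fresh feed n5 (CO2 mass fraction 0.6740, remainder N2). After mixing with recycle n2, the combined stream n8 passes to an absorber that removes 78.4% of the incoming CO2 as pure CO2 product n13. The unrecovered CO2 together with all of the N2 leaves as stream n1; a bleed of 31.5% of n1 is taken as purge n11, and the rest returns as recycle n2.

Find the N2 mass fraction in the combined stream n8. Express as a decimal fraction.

N2 enters only via n5 and leaves only via the purge: 1460×0.326 = 0.315×(N2 in n1), and the absorber passes all N2, so N2 in n8 = N2 in n1 = 1511 kg/min.
CO2 in n8: m_A = 1460×0.674 + (1−0.315)·(1−0.784)·m_A, so m_A = 984.04/0.8520 = 1154.9 kg/min.
n8 = 1154.9 + 1511 = 2665.9 kg/min.
N2 fraction in n8 = 1511/2665.9 = 0.5668.

0.5668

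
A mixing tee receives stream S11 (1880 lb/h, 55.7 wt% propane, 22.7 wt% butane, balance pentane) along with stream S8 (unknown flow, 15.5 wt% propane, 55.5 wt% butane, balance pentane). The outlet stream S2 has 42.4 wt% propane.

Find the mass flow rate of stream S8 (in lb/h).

Let S8 be the unknown flow. Total out = 1880 + S8.
propane balance: 1047.2 + 0.155·S8 = 0.424·(1880 + S8)
(0.155 − 0.424)·S8 = 0.424×1880 − 1047.2 = -250.04
S8 = -250.04 / -0.269 = 929.52 lb/h

929.5 lb/h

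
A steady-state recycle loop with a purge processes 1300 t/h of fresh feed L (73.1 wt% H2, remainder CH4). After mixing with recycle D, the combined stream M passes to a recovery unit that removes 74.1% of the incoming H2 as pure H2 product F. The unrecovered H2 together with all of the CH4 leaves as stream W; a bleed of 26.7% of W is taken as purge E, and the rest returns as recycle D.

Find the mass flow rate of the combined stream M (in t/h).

CH4 enters only via L and leaves only via the purge: 1300×0.269 = 0.267×(CH4 in W), and the recovery unit passes all CH4, so CH4 in M = CH4 in W = 1309.7 t/h.
H2 in M: m_A = 1300×0.731 + (1−0.267)·(1−0.741)·m_A, so m_A = 950.3/0.8102 = 1173 t/h.
M = 1173 + 1309.7 = 2482.7 t/h.

2483 t/h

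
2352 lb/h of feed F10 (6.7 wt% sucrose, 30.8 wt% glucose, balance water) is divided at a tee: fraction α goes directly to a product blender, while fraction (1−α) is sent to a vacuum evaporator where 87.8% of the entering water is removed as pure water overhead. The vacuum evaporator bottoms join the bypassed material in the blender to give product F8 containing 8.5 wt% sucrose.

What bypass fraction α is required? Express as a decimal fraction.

0.614

All 2352×0.067 = 157.58 lb/h of sucrose reaches F8, so F8 = 157.58/0.085 = 1853.9 lb/h and vapour = 498.07 lb/h.
The evaporator receives (1−α)·2352 of feed at 0.625 water and removes 0.878 of that water:
0.878×0.625×(1−α)×2352 = 498.07
(1−α) = 498.07/1290.7 = 0.3859;  α = 0.6141.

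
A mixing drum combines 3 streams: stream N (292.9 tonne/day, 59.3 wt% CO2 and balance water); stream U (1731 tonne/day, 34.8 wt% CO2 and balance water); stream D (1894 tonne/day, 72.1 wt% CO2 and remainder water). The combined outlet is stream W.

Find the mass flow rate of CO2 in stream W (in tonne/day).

CO2 out = CO2 in = 292.9×0.593 + 1731×0.348 + 1894×0.721 = 2141.7 tonne/day.

2142 tonne/day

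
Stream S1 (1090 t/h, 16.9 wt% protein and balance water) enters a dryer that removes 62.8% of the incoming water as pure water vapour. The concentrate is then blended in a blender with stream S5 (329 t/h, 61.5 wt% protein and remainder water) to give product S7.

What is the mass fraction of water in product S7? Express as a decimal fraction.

Vapour removed = 0.628×0.831×1090 = 568.84 t/h; concentrate = 521.16 t/h.
water reaching the mixer = 336.95 (from concentrate) + 329×0.385 = 463.62 t/h.
Product flow = 521.16 + 329 = 850.16 t/h; water fraction = 0.5453.

0.5453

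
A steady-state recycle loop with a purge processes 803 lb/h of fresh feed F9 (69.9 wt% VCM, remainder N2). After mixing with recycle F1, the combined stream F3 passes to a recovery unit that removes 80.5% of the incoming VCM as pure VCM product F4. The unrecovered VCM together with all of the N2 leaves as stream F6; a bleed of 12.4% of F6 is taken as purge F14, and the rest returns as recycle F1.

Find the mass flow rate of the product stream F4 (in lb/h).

544.9 lb/h

VCM in F3: m_A = 803×0.699 + (1−0.124)·(1−0.805)·m_A, so m_A = 561.3/0.8292 = 676.93 lb/h.
Product F4 = 0.805×676.93 = 544.93 lb/h.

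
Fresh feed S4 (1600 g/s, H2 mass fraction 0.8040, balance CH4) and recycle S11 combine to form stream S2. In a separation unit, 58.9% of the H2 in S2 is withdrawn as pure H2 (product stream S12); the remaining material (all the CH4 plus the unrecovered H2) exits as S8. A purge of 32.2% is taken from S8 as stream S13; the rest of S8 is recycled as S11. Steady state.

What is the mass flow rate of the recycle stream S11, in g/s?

CH4 enters only via S4 and leaves only via the purge: 1600×0.196 = 0.322×(CH4 in S8), and the separation unit passes all CH4, so CH4 in S2 = CH4 in S8 = 973.91 g/s.
H2 in S2: m_A = 1600×0.804 + (1−0.322)·(1−0.589)·m_A, so m_A = 1286.4/0.7213 = 1783.3 g/s.
S8 = (1−0.589)×1783.3 + 973.91 = 1706.9 g/s.
Recycle S11 = (1−0.322)×1706.9 = 1157.3 g/s.

1157 g/s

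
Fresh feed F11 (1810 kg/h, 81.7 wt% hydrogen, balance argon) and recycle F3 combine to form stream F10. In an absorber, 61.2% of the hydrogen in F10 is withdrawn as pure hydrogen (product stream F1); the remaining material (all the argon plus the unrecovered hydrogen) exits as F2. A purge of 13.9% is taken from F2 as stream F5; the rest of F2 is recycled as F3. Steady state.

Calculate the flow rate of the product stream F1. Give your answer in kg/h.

hydrogen in F10: m_A = 1810×0.817 + (1−0.139)·(1−0.612)·m_A, so m_A = 1478.8/0.6659 = 2220.6 kg/h.
Product F1 = 0.612×2220.6 = 1359 kg/h.

1359 kg/h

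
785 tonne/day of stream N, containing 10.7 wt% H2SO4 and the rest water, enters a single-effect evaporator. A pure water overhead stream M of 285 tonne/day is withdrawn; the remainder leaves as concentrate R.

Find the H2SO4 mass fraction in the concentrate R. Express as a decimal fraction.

0.1680

H2SO4 is not removed: 785×0.107 = 83.995 tonne/day of H2SO4 enters R.
Concentrate = 785 − 285 = 500 tonne/day.
Mass fraction = 83.995/500 = 0.1680.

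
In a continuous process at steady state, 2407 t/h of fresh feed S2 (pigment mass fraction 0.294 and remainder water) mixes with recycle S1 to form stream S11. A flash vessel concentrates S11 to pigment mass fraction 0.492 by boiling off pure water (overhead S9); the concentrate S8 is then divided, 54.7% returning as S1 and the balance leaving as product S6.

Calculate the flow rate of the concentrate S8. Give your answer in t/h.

3175 t/h

Overall pigment balance (none leaves overhead): pigment in fresh feed = pigment in product, i.e. 2407×0.294 = (1−0.547)·S8·0.492.
S8 = 707.66/(0.492×0.453) = 3175.1 t/h.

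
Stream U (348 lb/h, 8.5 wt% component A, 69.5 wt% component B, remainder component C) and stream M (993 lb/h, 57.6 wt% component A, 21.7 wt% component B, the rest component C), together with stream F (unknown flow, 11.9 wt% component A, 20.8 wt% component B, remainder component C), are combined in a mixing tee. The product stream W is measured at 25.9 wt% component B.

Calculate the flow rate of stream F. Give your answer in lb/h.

Let F be the unknown flow. Total out = 1341 + F.
component B balance: 457.34 + 0.208·F = 0.259·(1341 + F)
(0.208 − 0.259)·F = 0.259×1341 − 457.34 = -110.02
F = -110.02 / -0.051 = 2157.3 lb/h

2157 lb/h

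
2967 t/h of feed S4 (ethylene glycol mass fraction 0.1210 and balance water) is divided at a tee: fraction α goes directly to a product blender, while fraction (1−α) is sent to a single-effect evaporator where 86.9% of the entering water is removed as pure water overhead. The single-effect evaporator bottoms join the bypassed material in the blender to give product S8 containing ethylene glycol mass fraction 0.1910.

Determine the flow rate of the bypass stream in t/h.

All 2967×0.121 = 359.01 t/h of ethylene glycol reaches S8, so S8 = 359.01/0.191 = 1879.6 t/h and vapour = 1087.4 t/h.
The evaporator receives (1−α)·2967 of feed at 0.879 water and removes 0.869 of that water:
0.869×0.879×(1−α)×2967 = 1087.4
(1−α) = 1087.4/2266.3 = 0.4798;  α = 0.5202.
Bypass flow = 0.5202×2967 = 1543.4 t/h.

1543 t/h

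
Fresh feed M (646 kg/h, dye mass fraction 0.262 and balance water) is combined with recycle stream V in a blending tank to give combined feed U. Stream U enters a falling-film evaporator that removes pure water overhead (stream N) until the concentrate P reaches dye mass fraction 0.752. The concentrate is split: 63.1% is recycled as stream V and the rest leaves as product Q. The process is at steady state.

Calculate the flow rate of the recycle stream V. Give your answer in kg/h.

Overall dye balance (none leaves overhead): dye in fresh feed = dye in product, i.e. 646×0.262 = (1−0.631)·P·0.752.
P = 169.25/(0.752×0.369) = 609.94 kg/h.
Recycle V = 0.631×609.94 = 384.87 kg/h.

384.9 kg/h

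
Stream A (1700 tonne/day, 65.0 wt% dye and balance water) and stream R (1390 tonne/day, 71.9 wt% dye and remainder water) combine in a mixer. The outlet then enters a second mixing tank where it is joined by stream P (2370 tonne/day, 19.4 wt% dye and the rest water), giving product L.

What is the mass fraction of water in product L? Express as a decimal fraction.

Overall, product flow = 5460 tonne/day.
water in = 1700×0.350 + 1390×0.281 + 2370×0.806 = 2895.8 tonne/day.
water fraction in L = 0.5304.

0.5304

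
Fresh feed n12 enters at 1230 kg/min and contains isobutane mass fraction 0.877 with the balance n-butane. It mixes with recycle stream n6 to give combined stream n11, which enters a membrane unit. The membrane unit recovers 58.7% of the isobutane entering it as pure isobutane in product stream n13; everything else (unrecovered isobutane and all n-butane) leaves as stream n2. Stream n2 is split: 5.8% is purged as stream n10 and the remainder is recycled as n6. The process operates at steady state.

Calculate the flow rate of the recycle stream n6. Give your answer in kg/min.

3144 kg/min

n-butane enters only via n12 and leaves only via the purge: 1230×0.123 = 0.058×(n-butane in n2), and the membrane unit passes all n-butane, so n-butane in n11 = n-butane in n2 = 2608.4 kg/min.
isobutane in n11: m_A = 1230×0.877 + (1−0.058)·(1−0.587)·m_A, so m_A = 1078.7/0.6110 = 1765.6 kg/min.
n2 = (1−0.587)×1765.6 + 2608.4 = 3337.6 kg/min.
Recycle n6 = (1−0.058)×3337.6 = 3144.1 kg/min.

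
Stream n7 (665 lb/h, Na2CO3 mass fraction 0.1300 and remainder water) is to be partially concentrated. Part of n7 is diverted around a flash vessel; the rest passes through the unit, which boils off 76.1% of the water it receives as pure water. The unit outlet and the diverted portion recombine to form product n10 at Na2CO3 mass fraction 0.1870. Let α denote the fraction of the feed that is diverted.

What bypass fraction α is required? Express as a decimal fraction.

0.540

All 665×0.130 = 86.45 lb/h of Na2CO3 reaches n10, so n10 = 86.45/0.187 = 462.3 lb/h and vapour = 202.7 lb/h.
The evaporator receives (1−α)·665 of feed at 0.870 water and removes 0.761 of that water:
0.761×0.870×(1−α)×665 = 202.7
(1−α) = 202.7/440.28 = 0.4604;  α = 0.5396.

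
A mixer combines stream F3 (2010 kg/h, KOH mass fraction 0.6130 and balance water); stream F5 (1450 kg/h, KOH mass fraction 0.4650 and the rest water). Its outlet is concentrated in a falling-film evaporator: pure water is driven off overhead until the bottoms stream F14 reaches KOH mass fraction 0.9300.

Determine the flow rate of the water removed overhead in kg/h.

KOH entering = 2010×0.613 + 1450×0.465 = 1906.4 kg/h.
All KOH reports to F14, so F14 = 1906.4/0.930 = 2049.9 kg/h.
Total feed = 3460 kg/h; overhead = 3460 − 2049.9 = 1410.1 kg/h.

1410 kg/h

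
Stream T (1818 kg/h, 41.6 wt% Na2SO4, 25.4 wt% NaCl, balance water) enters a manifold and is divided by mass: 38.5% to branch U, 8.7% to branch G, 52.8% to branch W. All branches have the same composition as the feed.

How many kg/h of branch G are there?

158.2 kg/h

Branch G flow = 0.087×1818 = 158.17 kg/h.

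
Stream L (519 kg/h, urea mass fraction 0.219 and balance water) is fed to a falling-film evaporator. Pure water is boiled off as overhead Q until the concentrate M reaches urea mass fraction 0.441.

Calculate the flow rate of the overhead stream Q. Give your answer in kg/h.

urea is conserved: 519×0.219 = 113.66 kg/h all reports to the concentrate.
Concentrate = 113.66/(target fraction) = 257.73 kg/h.
Overhead = 519 − 257.73 = 261.27 kg/h.

261.3 kg/h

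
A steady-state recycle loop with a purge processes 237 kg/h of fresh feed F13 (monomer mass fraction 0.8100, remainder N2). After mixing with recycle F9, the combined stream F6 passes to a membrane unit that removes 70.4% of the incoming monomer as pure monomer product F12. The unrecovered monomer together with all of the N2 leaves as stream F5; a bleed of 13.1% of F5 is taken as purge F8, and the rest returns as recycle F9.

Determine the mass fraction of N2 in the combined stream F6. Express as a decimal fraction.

0.5708

N2 enters only via F13 and leaves only via the purge: 237×0.190 = 0.131×(N2 in F5), and the membrane unit passes all N2, so N2 in F6 = N2 in F5 = 343.74 kg/h.
monomer in F6: m_A = 237×0.810 + (1−0.131)·(1−0.704)·m_A, so m_A = 191.97/0.7428 = 258.45 kg/h.
F6 = 258.45 + 343.74 = 602.19 kg/h.
N2 fraction in F6 = 343.74/602.19 = 0.5708.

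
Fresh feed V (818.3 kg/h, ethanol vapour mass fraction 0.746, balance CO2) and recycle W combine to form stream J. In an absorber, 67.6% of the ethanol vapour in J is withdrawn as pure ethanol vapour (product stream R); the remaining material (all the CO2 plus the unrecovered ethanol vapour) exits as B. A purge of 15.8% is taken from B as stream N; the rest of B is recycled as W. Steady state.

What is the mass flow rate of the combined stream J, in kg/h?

CO2 enters only via V and leaves only via the purge: 818.3×0.254 = 0.158×(CO2 in B), and the absorber passes all CO2, so CO2 in J = CO2 in B = 1315.5 kg/h.
ethanol vapour in J: m_A = 818.3×0.746 + (1−0.158)·(1−0.676)·m_A, so m_A = 610.45/0.7272 = 839.46 kg/h.
J = 839.46 + 1315.5 = 2155 kg/h.

2155 kg/h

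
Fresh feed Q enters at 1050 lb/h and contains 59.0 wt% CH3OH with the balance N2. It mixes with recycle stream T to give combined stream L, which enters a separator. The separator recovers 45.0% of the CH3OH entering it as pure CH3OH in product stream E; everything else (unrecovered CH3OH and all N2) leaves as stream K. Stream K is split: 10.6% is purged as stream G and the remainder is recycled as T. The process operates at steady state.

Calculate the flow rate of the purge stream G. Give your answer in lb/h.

N2 enters only via Q and leaves only via the purge: 1050×0.410 = 0.106×(N2 in K), and the separator passes all N2, so N2 in L = N2 in K = 4061.3 lb/h.
CH3OH in L: m_A = 1050×0.590 + (1−0.106)·(1−0.450)·m_A, so m_A = 619.5/0.5083 = 1218.8 lb/h.
K = (1−0.450)×1218.8 + 4061.3 = 4731.6 lb/h.
Purge G = 0.106×4731.6 = 501.55 lb/h.

501.6 lb/h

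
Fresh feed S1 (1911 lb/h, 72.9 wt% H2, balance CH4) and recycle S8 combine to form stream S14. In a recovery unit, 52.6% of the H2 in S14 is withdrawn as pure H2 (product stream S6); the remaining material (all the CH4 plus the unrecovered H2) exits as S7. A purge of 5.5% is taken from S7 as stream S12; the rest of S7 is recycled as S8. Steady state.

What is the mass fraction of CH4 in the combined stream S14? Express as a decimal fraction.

CH4 enters only via S1 and leaves only via the purge: 1911×0.271 = 0.055×(CH4 in S7), and the recovery unit passes all CH4, so CH4 in S14 = CH4 in S7 = 9416 lb/h.
H2 in S14: m_A = 1911×0.729 + (1−0.055)·(1−0.526)·m_A, so m_A = 1393.1/0.5521 = 2523.4 lb/h.
S14 = 2523.4 + 9416 = 11939 lb/h.
CH4 fraction in S14 = 9416/11939 = 0.789.

0.789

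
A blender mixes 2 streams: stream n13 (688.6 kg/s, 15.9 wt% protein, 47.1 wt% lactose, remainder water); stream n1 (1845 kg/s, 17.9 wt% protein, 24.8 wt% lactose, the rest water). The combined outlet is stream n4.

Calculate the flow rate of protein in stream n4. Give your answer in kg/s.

protein out = protein in = 688.6×0.159 + 1845×0.179 = 439.74 kg/s.

439.7 kg/s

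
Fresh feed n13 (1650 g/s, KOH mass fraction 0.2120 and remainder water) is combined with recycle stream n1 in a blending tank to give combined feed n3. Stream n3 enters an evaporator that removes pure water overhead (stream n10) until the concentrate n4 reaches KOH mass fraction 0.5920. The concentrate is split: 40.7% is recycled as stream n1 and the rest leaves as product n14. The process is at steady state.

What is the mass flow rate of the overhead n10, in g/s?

1059 g/s

Overall KOH balance (none leaves overhead): KOH in fresh feed = KOH in product, i.e. 1650×0.212 = (1−0.407)·n4·0.592.
n4 = 349.8/(0.592×0.593) = 996.42 g/s.
Recycle n1 = 0.407×996.42 = 405.54 g/s.
Combined feed n3 = 1650 + 405.54 = 2055.5 g/s.
Overhead n10 = n3 − n4 = 2055.5 − 996.42 = 1059.1 g/s.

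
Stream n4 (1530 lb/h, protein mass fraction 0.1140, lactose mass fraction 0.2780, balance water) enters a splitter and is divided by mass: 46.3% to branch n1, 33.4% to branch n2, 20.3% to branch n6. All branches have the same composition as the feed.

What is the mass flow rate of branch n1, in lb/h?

Branch n1 flow = 0.463×1530 = 708.39 lb/h.

708.4 lb/h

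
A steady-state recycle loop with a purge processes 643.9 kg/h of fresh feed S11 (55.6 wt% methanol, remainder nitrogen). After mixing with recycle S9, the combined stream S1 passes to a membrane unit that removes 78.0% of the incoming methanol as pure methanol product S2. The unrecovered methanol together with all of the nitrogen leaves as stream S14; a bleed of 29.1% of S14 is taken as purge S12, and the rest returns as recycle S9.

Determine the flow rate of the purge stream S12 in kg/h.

313 kg/h

nitrogen enters only via S11 and leaves only via the purge: 643.9×0.444 = 0.291×(nitrogen in S14), and the membrane unit passes all nitrogen, so nitrogen in S1 = nitrogen in S14 = 982.45 kg/h.
methanol in S1: m_A = 643.9×0.556 + (1−0.291)·(1−0.780)·m_A, so m_A = 358.01/0.8440 = 424.17 kg/h.
S14 = (1−0.780)×424.17 + 982.45 = 1075.8 kg/h.
Purge S12 = 0.291×1075.8 = 313.05 kg/h.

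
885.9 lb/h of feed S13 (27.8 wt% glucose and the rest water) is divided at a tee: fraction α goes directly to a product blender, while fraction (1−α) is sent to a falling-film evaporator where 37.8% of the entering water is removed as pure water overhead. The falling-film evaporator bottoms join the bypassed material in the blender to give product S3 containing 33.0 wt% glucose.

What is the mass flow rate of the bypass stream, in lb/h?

374.4 lb/h

All 885.9×0.278 = 246.28 lb/h of glucose reaches S3, so S3 = 246.28/0.330 = 746.3 lb/h and vapour = 139.6 lb/h.
The evaporator receives (1−α)·885.9 of feed at 0.722 water and removes 0.378 of that water:
0.378×0.722×(1−α)×885.9 = 139.6
(1−α) = 139.6/241.78 = 0.5774;  α = 0.4226.
Bypass flow = 0.4226×885.9 = 374.4 lb/h.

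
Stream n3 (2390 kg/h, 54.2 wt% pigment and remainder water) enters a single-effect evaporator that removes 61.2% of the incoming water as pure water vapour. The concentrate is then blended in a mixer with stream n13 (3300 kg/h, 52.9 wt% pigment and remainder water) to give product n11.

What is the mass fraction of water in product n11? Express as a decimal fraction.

0.394

Vapour removed = 0.612×0.458×2390 = 669.91 kg/h; concentrate = 1720.1 kg/h.
water reaching the mixer = 424.71 (from concentrate) + 3300×0.471 = 1979 kg/h.
Product flow = 1720.1 + 3300 = 5020.1 kg/h; water fraction = 0.394.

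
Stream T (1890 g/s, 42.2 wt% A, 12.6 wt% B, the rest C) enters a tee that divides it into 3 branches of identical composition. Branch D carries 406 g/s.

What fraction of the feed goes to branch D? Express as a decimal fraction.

Fraction to D = 406/1890 = 0.2148.

0.215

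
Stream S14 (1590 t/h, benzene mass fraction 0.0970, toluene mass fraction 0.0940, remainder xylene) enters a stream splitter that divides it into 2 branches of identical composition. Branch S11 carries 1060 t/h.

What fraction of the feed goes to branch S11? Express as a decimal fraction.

0.667

Fraction to S11 = 1060/1590 = 0.6667.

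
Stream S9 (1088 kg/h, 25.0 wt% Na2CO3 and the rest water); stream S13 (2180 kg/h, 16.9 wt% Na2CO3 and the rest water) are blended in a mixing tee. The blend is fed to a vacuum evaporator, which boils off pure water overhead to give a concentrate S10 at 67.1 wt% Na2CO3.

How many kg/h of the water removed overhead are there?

2314 kg/h

Na2CO3 entering = 1088×0.250 + 2180×0.169 = 640.42 kg/h.
All Na2CO3 reports to S10, so S10 = 640.42/0.671 = 954.43 kg/h.
Total feed = 3268 kg/h; overhead = 3268 − 954.43 = 2313.6 kg/h.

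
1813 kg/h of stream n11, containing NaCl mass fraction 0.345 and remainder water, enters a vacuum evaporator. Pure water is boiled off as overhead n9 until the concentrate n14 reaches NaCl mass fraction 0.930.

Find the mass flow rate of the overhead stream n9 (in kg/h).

NaCl is conserved: 1813×0.345 = 625.48 kg/h all reports to the concentrate.
Concentrate = 625.48/(target fraction) = 672.56 kg/h.
Overhead = 1813 − 672.56 = 1140.4 kg/h.

1140 kg/h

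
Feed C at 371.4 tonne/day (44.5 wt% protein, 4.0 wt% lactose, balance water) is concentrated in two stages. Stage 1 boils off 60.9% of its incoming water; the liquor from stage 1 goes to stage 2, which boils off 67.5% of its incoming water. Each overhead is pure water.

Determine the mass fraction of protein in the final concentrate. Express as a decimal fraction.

0.8084

water in feed = 371.4×0.515 = 191.27 tonne/day.
After stage 1: water left = (1−0.609)×191.27 = 74.787; stream total = 254.92 tonne/day.
After stage 2: water left = (1−0.675)×74.787 = 24.306; final concentrate = 204.43 tonne/day.
protein fraction = 165.27/204.43 = 0.8084.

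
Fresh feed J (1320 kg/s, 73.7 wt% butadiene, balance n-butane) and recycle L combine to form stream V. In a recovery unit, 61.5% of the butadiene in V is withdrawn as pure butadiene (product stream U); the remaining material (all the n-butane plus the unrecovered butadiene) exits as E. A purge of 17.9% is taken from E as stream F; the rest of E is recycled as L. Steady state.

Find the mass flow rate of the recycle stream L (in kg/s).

n-butane enters only via J and leaves only via the purge: 1320×0.263 = 0.179×(n-butane in E), and the recovery unit passes all n-butane, so n-butane in V = n-butane in E = 1939.4 kg/s.
butadiene in V: m_A = 1320×0.737 + (1−0.179)·(1−0.615)·m_A, so m_A = 972.84/0.6839 = 1422.5 kg/s.
E = (1−0.615)×1422.5 + 1939.4 = 2487.1 kg/s.
Recycle L = (1−0.179)×2487.1 = 2041.9 kg/s.

2042 kg/s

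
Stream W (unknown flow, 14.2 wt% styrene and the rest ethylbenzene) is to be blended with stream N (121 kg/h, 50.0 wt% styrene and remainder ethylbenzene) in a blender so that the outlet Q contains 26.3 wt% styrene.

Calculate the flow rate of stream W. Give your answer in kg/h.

Let W be the unknown flow. Total out = 121 + W.
styrene balance: 60.5 + 0.142·W = 0.263·(121 + W)
(0.142 − 0.263)·W = 0.263×121 − 60.5 = -28.677
W = -28.677 / -0.121 = 237 kg/h

237 kg/h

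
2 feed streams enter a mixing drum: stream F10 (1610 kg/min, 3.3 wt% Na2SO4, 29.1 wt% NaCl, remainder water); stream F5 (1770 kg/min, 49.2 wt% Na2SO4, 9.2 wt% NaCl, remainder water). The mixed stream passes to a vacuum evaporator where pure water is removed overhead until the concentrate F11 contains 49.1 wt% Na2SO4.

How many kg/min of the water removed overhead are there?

1498 kg/min

Na2SO4 entering = 1610×0.033 + 1770×0.492 = 923.97 kg/min.
All Na2SO4 reports to F11, so F11 = 923.97/0.491 = 1881.8 kg/min.
Total feed = 3380 kg/min; overhead = 3380 − 1881.8 = 1498.2 kg/min.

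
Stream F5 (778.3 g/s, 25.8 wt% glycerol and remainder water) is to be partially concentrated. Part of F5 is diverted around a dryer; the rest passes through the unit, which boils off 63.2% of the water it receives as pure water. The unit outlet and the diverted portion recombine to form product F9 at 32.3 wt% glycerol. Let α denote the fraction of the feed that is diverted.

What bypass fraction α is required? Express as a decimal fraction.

0.571

All 778.3×0.258 = 200.8 g/s of glycerol reaches F9, so F9 = 200.8/0.323 = 621.68 g/s and vapour = 156.62 g/s.
The evaporator receives (1−α)·778.3 of feed at 0.742 water and removes 0.632 of that water:
0.632×0.742×(1−α)×778.3 = 156.62
(1−α) = 156.62/364.98 = 0.4291;  α = 0.5709.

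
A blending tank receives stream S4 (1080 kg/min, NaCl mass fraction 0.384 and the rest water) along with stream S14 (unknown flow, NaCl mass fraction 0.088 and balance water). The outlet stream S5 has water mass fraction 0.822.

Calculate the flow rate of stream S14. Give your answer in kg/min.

2472 kg/min

Let S14 be the unknown flow. Total out = 1080 + S14.
water balance: 665.28 + 0.912·S14 = 0.822·(1080 + S14)
(0.912 − 0.822)·S14 = 0.822×1080 − 665.28 = 222.48
S14 = 222.48 / 0.090 = 2472 kg/min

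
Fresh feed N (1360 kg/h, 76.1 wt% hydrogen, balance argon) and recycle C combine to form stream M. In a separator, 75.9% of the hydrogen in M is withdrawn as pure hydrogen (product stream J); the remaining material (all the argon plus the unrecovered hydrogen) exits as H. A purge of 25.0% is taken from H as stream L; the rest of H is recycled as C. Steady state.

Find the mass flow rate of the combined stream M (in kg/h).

argon enters only via N and leaves only via the purge: 1360×0.239 = 0.250×(argon in H), and the separator passes all argon, so argon in M = argon in H = 1300.2 kg/h.
hydrogen in M: m_A = 1360×0.761 + (1−0.250)·(1−0.759)·m_A, so m_A = 1035/0.8193 = 1263.3 kg/h.
M = 1263.3 + 1300.2 = 2563.5 kg/h.

2563 kg/h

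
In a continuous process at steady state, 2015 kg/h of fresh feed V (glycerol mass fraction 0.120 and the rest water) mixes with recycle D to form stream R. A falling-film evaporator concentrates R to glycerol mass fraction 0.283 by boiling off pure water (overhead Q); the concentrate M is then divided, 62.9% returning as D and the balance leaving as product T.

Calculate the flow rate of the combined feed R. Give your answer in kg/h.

3464 kg/h

Overall glycerol balance (none leaves overhead): glycerol in fresh feed = glycerol in product, i.e. 2015×0.120 = (1−0.629)·M·0.283.
M = 241.8/(0.283×0.371) = 2303 kg/h.
Recycle D = 0.629×2303 = 1448.6 kg/h.
Combined feed R = 2015 + 1448.6 = 3463.6 kg/h.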